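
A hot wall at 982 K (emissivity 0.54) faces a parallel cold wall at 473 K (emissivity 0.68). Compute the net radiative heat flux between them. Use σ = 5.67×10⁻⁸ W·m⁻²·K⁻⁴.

For two large parallel gray plates, q = σ(T₁⁴ − T₂⁴) / (1/ε₁ + 1/ε₂ − 1).
1/ε₁ + 1/ε₂ − 1 = 1/0.54 + 1/0.68 − 1 = 2.322.
T₁⁴ − T₂⁴ = 9.30×10^11 − 5.01×10^10 = 8.80×10^11 K⁴.
q = 5.67×10⁻⁸ × 8.80×10^11 / 2.322 = 21500 W/m².

q ≈ 21500 W/m²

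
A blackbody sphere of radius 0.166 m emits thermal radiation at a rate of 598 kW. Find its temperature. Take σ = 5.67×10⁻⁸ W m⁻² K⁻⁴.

T ≈ 2350 K

A = 4πr² = 4π × (0.166)² = 0.346 m².
From P = σAT⁴, T = (P / σA)^(1/4) = (5.98×10^5 / (5.67×10⁻⁸ × 0.346))^(1/4).
T = (3.05×10^13)^(1/4) = 2350 K.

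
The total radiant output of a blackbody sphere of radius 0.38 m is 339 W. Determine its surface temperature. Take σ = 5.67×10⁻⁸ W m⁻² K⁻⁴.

T ≈ 240 K

A = 4πr² = 4π × (0.38)² = 1.81 m².
From P = σAT⁴, T = (P / σA)^(1/4) = (339 / (5.67×10⁻⁸ × 1.81))^(1/4).
T = (3.29×10^9)^(1/4) = 240 K.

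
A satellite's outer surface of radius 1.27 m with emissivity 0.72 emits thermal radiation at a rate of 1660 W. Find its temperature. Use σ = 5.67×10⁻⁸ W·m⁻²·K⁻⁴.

T ≈ 212 K

A = 4πr² = 4π × (1.27)² = 20.3 m².
From P = εσAT⁴, T = (P / εσA)^(1/4) = (1660 / (0.72 × 5.67×10⁻⁸ × 20.3))^(1/4).
T = (2.01×10^9)^(1/4) = 212 K.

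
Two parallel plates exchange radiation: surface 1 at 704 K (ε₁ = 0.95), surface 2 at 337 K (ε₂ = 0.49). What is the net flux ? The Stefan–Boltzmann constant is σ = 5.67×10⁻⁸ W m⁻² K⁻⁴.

For two large parallel gray plates, q = σ(T₁⁴ − T₂⁴) / (1/ε₁ + 1/ε₂ − 1).
1/ε₁ + 1/ε₂ − 1 = 1/0.95 + 1/0.49 − 1 = 2.093.
T₁⁴ − T₂⁴ = 2.46×10^11 − 1.29×10^10 = 2.33×10^11 K⁴.
q = 5.67×10⁻⁸ × 2.33×10^11 / 2.093 = 6300 W/m².

q ≈ 6300 W/m²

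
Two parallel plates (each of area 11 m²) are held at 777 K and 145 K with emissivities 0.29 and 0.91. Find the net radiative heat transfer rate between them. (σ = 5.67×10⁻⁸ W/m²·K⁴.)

For two large parallel gray plates, q = σ(T₁⁴ − T₂⁴) / (1/ε₁ + 1/ε₂ − 1).
1/ε₁ + 1/ε₂ − 1 = 1/0.29 + 1/0.91 − 1 = 3.547.
T₁⁴ − T₂⁴ = 3.64×10^11 − 4.42×10^8 = 3.64×10^11 K⁴.
q = 5.67×10⁻⁸ × 3.64×10^11 / 3.547 = 5820 W/m².
Q = q·A = 5820 × 11 = 64000 W.

Q ≈ 64000 W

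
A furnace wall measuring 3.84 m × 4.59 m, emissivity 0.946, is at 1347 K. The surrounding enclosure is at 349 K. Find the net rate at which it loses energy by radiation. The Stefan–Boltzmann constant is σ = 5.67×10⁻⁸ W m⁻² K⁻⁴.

A = 3.84 × 4.59 = 17.6 m².
Q = εσA(T⁴ − T_s⁴). T⁴ − T_s⁴ = (1347)⁴ − (349)⁴ = 3.29×10^12 − 1.48×10^10 = 3.28×10^12 K⁴.
Q = 0.946 × 5.67×10⁻⁸ × 17.6 × 3.28×10^12 = 3.10×10^6 W.

Q ≈ 3.10×10^6 W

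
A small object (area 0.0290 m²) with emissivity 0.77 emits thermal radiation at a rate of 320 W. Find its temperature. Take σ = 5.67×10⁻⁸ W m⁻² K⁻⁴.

From P = εσAT⁴, T = (P / εσA)^(1/4) = (320 / (0.77 × 5.67×10⁻⁸ × 0.0290))^(1/4).
T = (2.53×10^11)^(1/4) = 709 K.

T ≈ 709 K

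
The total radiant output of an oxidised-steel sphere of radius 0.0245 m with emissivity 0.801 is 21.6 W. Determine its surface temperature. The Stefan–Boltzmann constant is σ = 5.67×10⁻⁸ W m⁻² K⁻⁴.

A = 4πr² = 4π × (0.0245)² = 7.54×10^-3 m².
From P = εσAT⁴, T = (P / εσA)^(1/4) = (21.6 / (0.801 × 5.67×10⁻⁸ × 7.54×10^-3))^(1/4).
T = (6.31×10^10)^(1/4) = 501 K.

T ≈ 501 K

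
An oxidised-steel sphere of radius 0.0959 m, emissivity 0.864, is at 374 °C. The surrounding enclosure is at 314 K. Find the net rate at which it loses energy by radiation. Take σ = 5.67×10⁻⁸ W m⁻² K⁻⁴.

A = 4πr² = 4π × (0.0959)² = 0.116 m².
Convert: 374 °C = 647 K.
Q = εσA(T⁴ − T_s⁴). T⁴ − T_s⁴ = (647)⁴ − (314)⁴ = 1.75×10^11 − 9.72×10^9 = 1.66×10^11 K⁴.
Q = 0.864 × 5.67×10⁻⁸ × 0.116 × 1.66×10^11 = 937 W.

Q ≈ 937 W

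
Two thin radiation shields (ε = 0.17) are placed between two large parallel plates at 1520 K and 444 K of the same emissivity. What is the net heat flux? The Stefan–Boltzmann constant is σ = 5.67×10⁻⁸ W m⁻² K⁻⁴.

Each of the 3 gaps contributes resistance (2/ε − 1) = 2/0.17 − 1 = 10.76; total = 32.29.
q = σ(T₁⁴ − T₂⁴) / 32.29 = 5.67×10⁻⁸ × 5.30×10^12 / 32.29 = 9300 W/m².

q ≈ 9300 W/m²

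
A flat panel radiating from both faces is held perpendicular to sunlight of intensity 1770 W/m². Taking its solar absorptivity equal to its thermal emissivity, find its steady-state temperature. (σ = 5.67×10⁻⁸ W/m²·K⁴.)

Absorbed flux αS = emitted flux 2εσT⁴ per unit area; with α = ε this gives T = (S/2σ)^(1/4).
T = (1770 / (2 × 5.67×10⁻⁸))^(1/4) = (1.56×10^10)^(1/4).
T = 353 K.

T ≈ 353 K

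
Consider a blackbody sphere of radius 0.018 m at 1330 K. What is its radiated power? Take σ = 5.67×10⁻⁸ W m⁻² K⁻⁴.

A = 4πr² = 4π × (0.018)² = 4.07×10^-3 m².
P = σAT⁴ = 5.67×10⁻⁸ × 4.07×10^-3 × (1330)⁴ = 5.67×10⁻⁸ × 4.07×10^-3 × 3.13×10^12.
P = 722 W.

P ≈ 722 W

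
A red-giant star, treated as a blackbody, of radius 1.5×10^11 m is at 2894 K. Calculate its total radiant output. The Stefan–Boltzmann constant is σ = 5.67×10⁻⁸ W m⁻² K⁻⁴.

A = 4πr² = 4π × (1.5×10^11)² = 2.83×10^23 m².
P = σAT⁴ = 5.67×10⁻⁸ × 2.83×10^23 × (2894)⁴ = 5.67×10⁻⁸ × 2.83×10^23 × 7.01×10^13.
P = 1.12×10^30 W.

P ≈ 1.12×10^30 W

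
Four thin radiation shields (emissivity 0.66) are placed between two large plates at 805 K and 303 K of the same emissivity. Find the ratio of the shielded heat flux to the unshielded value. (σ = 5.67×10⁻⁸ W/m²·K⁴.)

With N identical shields there are N+1 = 5 gaps in series, each with the same radiative resistance, so the flux falls to 1/(N+1) of its unshielded value.

ratio ≈ 0.200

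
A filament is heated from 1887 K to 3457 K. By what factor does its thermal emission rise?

P ∝ T⁴, so the ratio is (3457/1887)⁴ = (1.832)⁴ = 11.3.

ratio ≈ 11.3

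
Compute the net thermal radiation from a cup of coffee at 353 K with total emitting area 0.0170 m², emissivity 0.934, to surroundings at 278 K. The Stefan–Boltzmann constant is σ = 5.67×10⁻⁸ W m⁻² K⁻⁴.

Q ≈ 8.60 W

Q = εσA(T⁴ − T_s⁴). T⁴ − T_s⁴ = (353)⁴ − (278)⁴ = 1.55×10^10 − 5.97×10^9 = 9.55×10^9 K⁴.
Q = 0.934 × 5.67×10⁻⁸ × 0.0170 × 9.55×10^9 = 8.60 W.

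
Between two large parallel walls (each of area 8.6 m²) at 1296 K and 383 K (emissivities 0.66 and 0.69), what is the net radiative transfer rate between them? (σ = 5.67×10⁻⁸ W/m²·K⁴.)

Q ≈ 6.95×10^5 W

For two large parallel gray plates, q = σ(T₁⁴ − T₂⁴) / (1/ε₁ + 1/ε₂ − 1).
1/ε₁ + 1/ε₂ − 1 = 1/0.66 + 1/0.69 − 1 = 1.964.
T₁⁴ − T₂⁴ = 2.82×10^12 − 2.15×10^10 = 2.80×10^12 K⁴.
q = 5.67×10⁻⁸ × 2.80×10^12 / 1.964 = 80800 W/m².
Q = q·A = 80800 × 8.6 = 6.95×10^5 W.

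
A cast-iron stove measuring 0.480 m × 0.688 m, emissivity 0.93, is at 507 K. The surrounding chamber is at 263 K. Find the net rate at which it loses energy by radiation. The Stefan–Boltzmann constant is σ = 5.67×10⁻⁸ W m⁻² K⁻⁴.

Q ≈ 1070 W

A = 0.480 × 0.688 = 0.330 m².
Q = εσA(T⁴ − T_s⁴). T⁴ − T_s⁴ = (507)⁴ − (263)⁴ = 6.61×10^10 − 4.78×10^9 = 6.13×10^10 K⁴.
Q = 0.93 × 5.67×10⁻⁸ × 0.330 × 6.13×10^10 = 1070 W.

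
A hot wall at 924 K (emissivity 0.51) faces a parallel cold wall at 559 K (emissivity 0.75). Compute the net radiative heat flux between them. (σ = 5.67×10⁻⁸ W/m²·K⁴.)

For two large parallel gray plates, q = σ(T₁⁴ − T₂⁴) / (1/ε₁ + 1/ε₂ − 1).
1/ε₁ + 1/ε₂ − 1 = 1/0.51 + 1/0.75 − 1 = 2.294.
T₁⁴ − T₂⁴ = 7.29×10^11 − 9.76×10^10 = 6.31×10^11 K⁴.
q = 5.67×10⁻⁸ × 6.31×10^11 / 2.294 = 15600 W/m².

q ≈ 15600 W/m²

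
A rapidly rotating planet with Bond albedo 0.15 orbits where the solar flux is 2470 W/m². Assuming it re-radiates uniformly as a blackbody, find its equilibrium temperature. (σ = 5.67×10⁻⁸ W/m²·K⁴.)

Power absorbed = (1−a)S·πR²; power emitted = 4πR²σT⁴. Equating and cancelling πR²:
T = ((1−a)S / 4σ)^(1/4) = (2100 / (4 × 5.67×10⁻⁸))^(1/4) = (9.26×10^9)^(1/4).
T = 310 K.

T ≈ 310 K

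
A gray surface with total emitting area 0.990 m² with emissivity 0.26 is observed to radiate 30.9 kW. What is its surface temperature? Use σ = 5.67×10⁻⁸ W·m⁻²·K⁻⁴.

From P = εσAT⁴, T = (P / εσA)^(1/4) = (30900 / (0.26 × 5.67×10⁻⁸ × 0.990))^(1/4).
T = (2.12×10^12)^(1/4) = 1210 K.

T ≈ 1210 K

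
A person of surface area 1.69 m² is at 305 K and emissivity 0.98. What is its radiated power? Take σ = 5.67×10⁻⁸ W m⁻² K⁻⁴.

Stefan–Boltzmann: P = εσAT⁴ = 0.98 × 5.67×10⁻⁸ × 1.69 × (305)⁴ = 0.98 × 5.67×10⁻⁸ × 1.69 × 8.65×10^9.
P = 813 W.

P ≈ 813 W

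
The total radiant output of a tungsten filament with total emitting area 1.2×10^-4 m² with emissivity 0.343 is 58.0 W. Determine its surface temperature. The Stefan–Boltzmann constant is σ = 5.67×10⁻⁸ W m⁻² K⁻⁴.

T ≈ 2230 K

From P = εσAT⁴, T = (P / εσA)^(1/4) = (58.0 / (0.343 × 5.67×10⁻⁸ × 1.20×10^-4))^(1/4).
T = (2.49×10^13)^(1/4) = 2230 K.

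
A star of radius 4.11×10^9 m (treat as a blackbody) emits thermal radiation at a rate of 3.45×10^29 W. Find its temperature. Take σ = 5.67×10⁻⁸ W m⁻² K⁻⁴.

A = 4πr² = 4π × (4.11×10^9)² = 2.12×10^20 m².
From P = σAT⁴, T = (P / σA)^(1/4) = (3.45×10^29 / (5.67×10⁻⁸ × 2.12×10^20))^(1/4).
T = (2.87×10^16)^(1/4) = 13000 K.

T ≈ 13000 K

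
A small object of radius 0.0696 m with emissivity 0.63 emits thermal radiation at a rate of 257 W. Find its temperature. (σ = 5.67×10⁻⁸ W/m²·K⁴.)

T ≈ 586 K

A = 4πr² = 4π × (0.0696)² = 0.0609 m².
From P = εσAT⁴, T = (P / εσA)^(1/4) = (257 / (0.63 × 5.67×10⁻⁸ × 0.0609))^(1/4).
T = (1.18×10^11)^(1/4) = 586 K.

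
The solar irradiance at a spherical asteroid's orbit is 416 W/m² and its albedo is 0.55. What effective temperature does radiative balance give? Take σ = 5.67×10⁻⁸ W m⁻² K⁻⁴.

Power absorbed = (1−a)S·πR²; power emitted = 4πR²σT⁴. Equating and cancelling πR²:
T = ((1−a)S / 4σ)^(1/4) = (187 / (4 × 5.67×10⁻⁸))^(1/4) = (8.25×10^8)^(1/4).
T = 169 K.

T ≈ 169 K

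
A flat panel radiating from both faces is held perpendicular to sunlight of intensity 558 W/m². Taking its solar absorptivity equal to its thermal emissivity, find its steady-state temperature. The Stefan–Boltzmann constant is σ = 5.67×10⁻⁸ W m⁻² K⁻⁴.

Absorbed flux αS = emitted flux 2εσT⁴ per unit area; with α = ε this gives T = (S/2σ)^(1/4).
T = (558 / (2 × 5.67×10⁻⁸))^(1/4) = (4.92×10^9)^(1/4).
T = 265 K.

T ≈ 265 K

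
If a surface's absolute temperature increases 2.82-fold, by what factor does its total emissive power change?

P ∝ T⁴, so the power scales as (2.82)⁴ = 63.2.

factor ≈ 63.2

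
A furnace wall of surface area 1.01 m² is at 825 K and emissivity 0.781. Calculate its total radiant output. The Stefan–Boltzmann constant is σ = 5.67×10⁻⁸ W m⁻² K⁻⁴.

P ≈ 20700 W

P = εσAT⁴ = 0.781 × 5.67×10⁻⁸ × 1.01 × (825)⁴ = 0.781 × 5.67×10⁻⁸ × 1.01 × 4.63×10^11.
P = 20700 W.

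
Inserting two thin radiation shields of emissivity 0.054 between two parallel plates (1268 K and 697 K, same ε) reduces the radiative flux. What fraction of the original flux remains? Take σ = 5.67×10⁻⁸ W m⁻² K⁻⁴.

With N identical shields there are N+1 = 3 gaps in series, each with the same radiative resistance, so the flux falls to 1/(N+1) of its unshielded value.

ratio ≈ 0.333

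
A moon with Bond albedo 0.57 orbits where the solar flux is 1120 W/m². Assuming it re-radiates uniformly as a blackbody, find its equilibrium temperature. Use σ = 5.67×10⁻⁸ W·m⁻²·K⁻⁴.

T ≈ 215 K

Power absorbed = (1−a)S·πR²; power emitted = 4πR²σT⁴. Equating and cancelling πR²:
T = ((1−a)S / 4σ)^(1/4) = (482 / (4 × 5.67×10⁻⁸))^(1/4) = (2.12×10^9)^(1/4).
T = 215 K.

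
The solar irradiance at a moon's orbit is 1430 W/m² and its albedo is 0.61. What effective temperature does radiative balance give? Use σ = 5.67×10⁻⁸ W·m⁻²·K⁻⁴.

T ≈ 223 K

Power absorbed = (1−a)S·πR²; power emitted = 4πR²σT⁴. Equating and cancelling πR²:
T = ((1−a)S / 4σ)^(1/4) = (558 / (4 × 5.67×10⁻⁸))^(1/4) = (2.46×10^9)^(1/4).
T = 223 K.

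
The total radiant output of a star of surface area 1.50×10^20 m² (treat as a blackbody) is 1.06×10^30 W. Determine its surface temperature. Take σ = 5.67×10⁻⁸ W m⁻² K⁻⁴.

From P = σAT⁴, T = (P / σA)^(1/4) = (1.06×10^30 / (5.67×10⁻⁸ × 1.50×10^20))^(1/4).
T = (1.25×10^17)^(1/4) = 18800 K.

T ≈ 18800 K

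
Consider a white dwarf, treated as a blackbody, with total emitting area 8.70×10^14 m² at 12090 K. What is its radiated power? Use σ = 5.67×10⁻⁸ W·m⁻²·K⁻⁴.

P ≈ 1.05×10^24 W

P = σAT⁴ = 5.67×10⁻⁸ × 8.70×10^14 × (12090)⁴ = 5.67×10⁻⁸ × 8.70×10^14 × 2.14×10^16.
P = 1.05×10^24 W.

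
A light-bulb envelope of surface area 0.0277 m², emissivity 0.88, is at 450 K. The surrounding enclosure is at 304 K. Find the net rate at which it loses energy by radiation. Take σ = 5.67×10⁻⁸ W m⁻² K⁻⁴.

Q ≈ 44.9 W

Q = εσA(T⁴ − T_s⁴). T⁴ − T_s⁴ = (450)⁴ − (304)⁴ = 4.10×10^10 − 8.54×10^9 = 3.25×10^10 K⁴.
Q = 0.88 × 5.67×10⁻⁸ × 0.0277 × 3.25×10^10 = 44.9 W.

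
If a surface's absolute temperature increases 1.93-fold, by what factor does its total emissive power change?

P ∝ T⁴, so the power scales as (1.93)⁴ = 13.9.

factor ≈ 13.9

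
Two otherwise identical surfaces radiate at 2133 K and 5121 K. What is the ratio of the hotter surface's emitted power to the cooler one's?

P ∝ T⁴, so the ratio is (5121/2133)⁴ = (2.401)⁴ = 33.2.

ratio ≈ 33.2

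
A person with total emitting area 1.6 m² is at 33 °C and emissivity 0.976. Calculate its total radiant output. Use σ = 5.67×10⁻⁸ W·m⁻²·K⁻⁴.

P ≈ 776 W

33 °C = 306 K.
P = εσAT⁴ = 0.976 × 5.67×10⁻⁸ × 1.60 × (306)⁴ = 0.976 × 5.67×10⁻⁸ × 1.60 × 8.77×10^9.
P = 776 W.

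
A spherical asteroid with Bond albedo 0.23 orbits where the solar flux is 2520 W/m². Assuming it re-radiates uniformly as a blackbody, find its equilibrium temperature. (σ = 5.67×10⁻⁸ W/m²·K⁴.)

T ≈ 304 K

Power absorbed = (1−a)S·πR²; power emitted = 4πR²σT⁴. Equating and cancelling πR²:
T = ((1−a)S / 4σ)^(1/4) = (1940 / (4 × 5.67×10⁻⁸))^(1/4) = (8.56×10^9)^(1/4).
T = 304 K.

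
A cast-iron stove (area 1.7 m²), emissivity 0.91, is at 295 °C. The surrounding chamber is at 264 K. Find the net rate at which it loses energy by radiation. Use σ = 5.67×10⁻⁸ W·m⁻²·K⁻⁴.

Convert: 295 °C = 568 K.
Q = εσA(T⁴ − T_s⁴). T⁴ − T_s⁴ = (568)⁴ − (264)⁴ = 1.04×10^11 − 4.86×10^9 = 9.92×10^10 K⁴.
Q = 0.91 × 5.67×10⁻⁸ × 1.70 × 9.92×10^10 = 8700 W.

Q ≈ 8700 W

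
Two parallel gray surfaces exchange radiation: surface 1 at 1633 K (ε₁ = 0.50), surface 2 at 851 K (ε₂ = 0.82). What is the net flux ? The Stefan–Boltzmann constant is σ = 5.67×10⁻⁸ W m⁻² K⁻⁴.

q ≈ 1.68×10^5 W/m²

For two large parallel gray plates, q = σ(T₁⁴ − T₂⁴) / (1/ε₁ + 1/ε₂ − 1).
1/ε₁ + 1/ε₂ − 1 = 1/0.50 + 1/0.82 − 1 = 2.220.
T₁⁴ − T₂⁴ = 7.11×10^12 − 5.24×10^11 = 6.59×10^12 K⁴.
q = 5.67×10⁻⁸ × 6.59×10^12 / 2.220 = 1.68×10^5 W/m².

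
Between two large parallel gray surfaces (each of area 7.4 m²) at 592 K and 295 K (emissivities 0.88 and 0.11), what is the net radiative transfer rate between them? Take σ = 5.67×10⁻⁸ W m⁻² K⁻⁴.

For two large parallel gray plates, q = σ(T₁⁴ − T₂⁴) / (1/ε₁ + 1/ε₂ − 1).
1/ε₁ + 1/ε₂ − 1 = 1/0.88 + 1/0.11 − 1 = 9.227.
T₁⁴ − T₂⁴ = 1.23×10^11 − 7.57×10^9 = 1.15×10^11 K⁴.
q = 5.67×10⁻⁸ × 1.15×10^11 / 9.227 = 708 W/m².
Q = q·A = 708 × 7.4 = 5240 W.

Q ≈ 5240 W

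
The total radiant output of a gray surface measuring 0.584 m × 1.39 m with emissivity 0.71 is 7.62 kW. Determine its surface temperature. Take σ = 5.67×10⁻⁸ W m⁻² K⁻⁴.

T ≈ 695 K

A = 0.584 × 1.39 = 0.812 m².
From P = εσAT⁴, T = (P / εσA)^(1/4) = (7620 / (0.71 × 5.67×10⁻⁸ × 0.812))^(1/4).
T = (2.33×10^11)^(1/4) = 695 K.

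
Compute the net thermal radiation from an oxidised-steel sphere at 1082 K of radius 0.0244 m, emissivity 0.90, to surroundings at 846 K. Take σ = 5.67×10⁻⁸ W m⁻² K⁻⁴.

Q ≈ 328 W

A = 4πr² = 4π × (0.0244)² = 7.48×10^-3 m².
Q = εσA(T⁴ − T_s⁴). T⁴ − T_s⁴ = (1082)⁴ − (846)⁴ = 1.37×10^12 − 5.12×10^11 = 8.58×10^11 K⁴.
Q = 0.90 × 5.67×10⁻⁸ × 7.48×10^-3 × 8.58×10^11 = 328 W.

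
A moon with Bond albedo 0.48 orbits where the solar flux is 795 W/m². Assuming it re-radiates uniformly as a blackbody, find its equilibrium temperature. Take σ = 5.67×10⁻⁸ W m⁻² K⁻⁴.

Power absorbed = (1−a)S·πR²; power emitted = 4πR²σT⁴. Equating and cancelling πR²:
T = ((1−a)S / 4σ)^(1/4) = (413 / (4 × 5.67×10⁻⁸))^(1/4) = (1.82×10^9)^(1/4).
T = 207 K.

T ≈ 207 K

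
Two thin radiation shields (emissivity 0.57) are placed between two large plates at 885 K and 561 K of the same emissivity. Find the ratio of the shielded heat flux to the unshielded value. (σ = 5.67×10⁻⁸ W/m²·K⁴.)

With N identical shields there are N+1 = 3 gaps in series, each with the same radiative resistance, so the flux falls to 1/(N+1) of its unshielded value.

ratio ≈ 0.333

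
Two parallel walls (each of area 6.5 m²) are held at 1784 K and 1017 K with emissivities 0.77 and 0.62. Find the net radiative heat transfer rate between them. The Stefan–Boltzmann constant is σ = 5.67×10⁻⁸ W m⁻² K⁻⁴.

For two large parallel gray plates, q = σ(T₁⁴ − T₂⁴) / (1/ε₁ + 1/ε₂ − 1).
1/ε₁ + 1/ε₂ − 1 = 1/0.77 + 1/0.62 − 1 = 1.912.
T₁⁴ − T₂⁴ = 1.01×10^13 − 1.07×10^12 = 9.06×10^12 K⁴.
q = 5.67×10⁻⁸ × 9.06×10^12 / 1.912 = 2.69×10^5 W/m².
Q = q·A = 2.69×10^5 × 6.5 = 1.75×10^6 W.

Q ≈ 1.75×10^6 W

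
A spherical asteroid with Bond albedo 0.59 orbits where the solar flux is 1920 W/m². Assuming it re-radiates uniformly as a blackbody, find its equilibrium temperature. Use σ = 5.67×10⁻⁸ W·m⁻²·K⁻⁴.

T ≈ 243 K

Power absorbed = (1−a)S·πR²; power emitted = 4πR²σT⁴. Equating and cancelling πR²:
T = ((1−a)S / 4σ)^(1/4) = (787 / (4 × 5.67×10⁻⁸))^(1/4) = (3.47×10^9)^(1/4).
T = 243 K.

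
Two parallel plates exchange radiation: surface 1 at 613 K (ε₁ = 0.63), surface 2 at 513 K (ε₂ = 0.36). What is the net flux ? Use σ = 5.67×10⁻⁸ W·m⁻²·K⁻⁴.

q ≈ 1210 W/m²

For two large parallel gray plates, q = σ(T₁⁴ − T₂⁴) / (1/ε₁ + 1/ε₂ − 1).
1/ε₁ + 1/ε₂ − 1 = 1/0.63 + 1/0.36 − 1 = 3.365.
T₁⁴ − T₂⁴ = 1.41×10^11 − 6.93×10^10 = 7.19×10^10 K⁴.
q = 5.67×10⁻⁸ × 7.19×10^10 / 3.365 = 1210 W/m².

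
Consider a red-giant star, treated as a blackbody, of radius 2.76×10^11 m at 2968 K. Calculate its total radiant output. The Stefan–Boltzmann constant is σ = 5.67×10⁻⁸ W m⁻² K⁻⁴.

P ≈ 4.21×10^30 W

A = 4πr² = 4π × (2.76×10^11)² = 9.57×10^23 m².
P = σAT⁴ = 5.67×10⁻⁸ × 9.57×10^23 × (2968)⁴ = 5.67×10⁻⁸ × 9.57×10^23 × 7.76×10^13.
P = 4.21×10^30 W.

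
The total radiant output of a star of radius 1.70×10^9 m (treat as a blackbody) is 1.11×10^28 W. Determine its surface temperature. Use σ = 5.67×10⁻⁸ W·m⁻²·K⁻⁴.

T ≈ 8570 K

A = 4πr² = 4π × (1.70×10^9)² = 3.63×10^19 m².
From P = σAT⁴, T = (P / σA)^(1/4) = (1.11×10^28 / (5.67×10⁻⁸ × 3.63×10^19))^(1/4).
T = (5.39×10^15)^(1/4) = 8570 K.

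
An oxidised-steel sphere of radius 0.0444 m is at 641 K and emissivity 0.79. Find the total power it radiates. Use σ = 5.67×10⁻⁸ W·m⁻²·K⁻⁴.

A = 4πr² = 4π × (0.0444)² = 0.0248 m².
Stefan–Boltzmann: P = εσAT⁴ = 0.79 × 5.67×10⁻⁸ × 0.0248 × (641)⁴ = 0.79 × 5.67×10⁻⁸ × 0.0248 × 1.69×10^11.
P = 187 W.

P ≈ 187 W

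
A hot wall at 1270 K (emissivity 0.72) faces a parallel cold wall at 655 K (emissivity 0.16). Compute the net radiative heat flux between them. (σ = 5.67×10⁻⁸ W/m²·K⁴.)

For two large parallel gray plates, q = σ(T₁⁴ − T₂⁴) / (1/ε₁ + 1/ε₂ − 1).
1/ε₁ + 1/ε₂ − 1 = 1/0.72 + 1/0.16 − 1 = 6.639.
T₁⁴ − T₂⁴ = 2.60×10^12 − 1.84×10^11 = 2.42×10^12 K⁴.
q = 5.67×10⁻⁸ × 2.42×10^12 / 6.639 = 20600 W/m².

q ≈ 20600 W/m²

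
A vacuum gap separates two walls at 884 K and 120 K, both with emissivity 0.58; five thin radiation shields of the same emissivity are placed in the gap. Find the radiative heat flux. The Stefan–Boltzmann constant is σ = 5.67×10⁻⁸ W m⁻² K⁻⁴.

Each of the 6 gaps contributes resistance (2/ε − 1) = 2/0.58 − 1 = 2.448; total = 14.69.
q = σ(T₁⁴ − T₂⁴) / 14.69 = 5.67×10⁻⁸ × 6.10×10^11 / 14.69 = 2360 W/m².

q ≈ 2360 W/m²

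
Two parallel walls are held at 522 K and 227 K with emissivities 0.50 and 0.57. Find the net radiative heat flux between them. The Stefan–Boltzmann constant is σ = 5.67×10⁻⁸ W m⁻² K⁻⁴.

q ≈ 1470 W/m²

For two large parallel gray plates, q = σ(T₁⁴ − T₂⁴) / (1/ε₁ + 1/ε₂ − 1).
1/ε₁ + 1/ε₂ − 1 = 1/0.50 + 1/0.57 − 1 = 2.754.
T₁⁴ − T₂⁴ = 7.42×10^10 − 2.66×10^9 = 7.16×10^10 K⁴.
q = 5.67×10⁻⁸ × 7.16×10^10 / 2.754 = 1470 W/m².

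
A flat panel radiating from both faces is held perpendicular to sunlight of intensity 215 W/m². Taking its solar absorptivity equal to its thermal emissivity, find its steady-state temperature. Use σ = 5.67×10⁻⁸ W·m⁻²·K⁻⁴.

T ≈ 209 K

Absorbed flux αS = emitted flux 2εσT⁴ per unit area; with α = ε this gives T = (S/2σ)^(1/4).
T = (215 / (2 × 5.67×10⁻⁸))^(1/4) = (1.90×10^9)^(1/4).
T = 209 K.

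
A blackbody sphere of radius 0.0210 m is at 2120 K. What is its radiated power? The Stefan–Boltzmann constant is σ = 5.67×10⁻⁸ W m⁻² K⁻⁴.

P ≈ 6350 W

A = 4πr² = 4π × (0.0210)² = 5.54×10^-3 m².
P = σAT⁴ = 5.67×10⁻⁸ × 5.54×10^-3 × (2120)⁴ = 5.67×10⁻⁸ × 5.54×10^-3 × 2.02×10^13.
P = 6350 W.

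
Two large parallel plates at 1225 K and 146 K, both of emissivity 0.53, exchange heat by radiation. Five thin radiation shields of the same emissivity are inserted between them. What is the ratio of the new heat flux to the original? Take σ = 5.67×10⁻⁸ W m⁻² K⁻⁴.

With N identical shields there are N+1 = 6 gaps in series, each with the same radiative resistance, so the flux falls to 1/(N+1) of its unshielded value.

ratio ≈ 0.167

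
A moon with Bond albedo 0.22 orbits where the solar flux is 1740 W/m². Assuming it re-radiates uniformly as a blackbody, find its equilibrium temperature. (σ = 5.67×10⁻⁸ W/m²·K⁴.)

Power absorbed = (1−a)S·πR²; power emitted = 4πR²σT⁴. Equating and cancelling πR²:
T = ((1−a)S / 4σ)^(1/4) = (1360 / (4 × 5.67×10⁻⁸))^(1/4) = (5.98×10^9)^(1/4).
T = 278 K.

T ≈ 278 K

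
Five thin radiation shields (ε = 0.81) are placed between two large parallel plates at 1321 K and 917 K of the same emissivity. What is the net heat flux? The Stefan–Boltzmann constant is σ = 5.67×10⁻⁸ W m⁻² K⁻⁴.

q ≈ 15000 W/m²

Each of the 6 gaps contributes resistance (2/ε − 1) = 2/0.81 − 1 = 1.469; total = 8.815.
q = σ(T₁⁴ − T₂⁴) / 8.815 = 5.67×10⁻⁸ × 2.34×10^12 / 8.815 = 15000 W/m².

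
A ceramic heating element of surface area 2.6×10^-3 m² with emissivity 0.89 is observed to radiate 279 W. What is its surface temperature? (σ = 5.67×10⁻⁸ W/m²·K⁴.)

T ≈ 1210 K

From P = εσAT⁴, T = (P / εσA)^(1/4) = (279 / (0.89 × 5.67×10⁻⁸ × 2.60×10^-3))^(1/4).
T = (2.13×10^12)^(1/4) = 1210 K.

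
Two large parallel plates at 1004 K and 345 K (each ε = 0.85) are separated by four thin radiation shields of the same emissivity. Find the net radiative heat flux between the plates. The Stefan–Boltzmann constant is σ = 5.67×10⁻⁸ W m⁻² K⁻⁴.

q ≈ 8400 W/m²

Each of the 5 gaps contributes resistance (2/ε − 1) = 2/0.85 − 1 = 1.353; total = 6.765.
q = σ(T₁⁴ − T₂⁴) / 6.765 = 5.67×10⁻⁸ × 1.00×10^12 / 6.765 = 8400 W/m².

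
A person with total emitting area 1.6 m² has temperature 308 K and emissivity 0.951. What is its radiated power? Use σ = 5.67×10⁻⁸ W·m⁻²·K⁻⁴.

P ≈ 776 W

P = εσAT⁴ = 0.951 × 5.67×10⁻⁸ × 1.60 × (308)⁴ = 0.951 × 5.67×10⁻⁸ × 1.60 × 9.00×10^9.
P = 776 W.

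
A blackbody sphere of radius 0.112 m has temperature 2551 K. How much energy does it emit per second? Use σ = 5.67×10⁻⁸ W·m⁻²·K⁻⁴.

P ≈ 3.79×10^5 W

A = 4πr² = 4π × (0.112)² = 0.158 m².
P = σAT⁴ = 5.67×10⁻⁸ × 0.158 × (2551)⁴ = 5.67×10⁻⁸ × 0.158 × 4.23×10^13.
P = 3.79×10^5 W.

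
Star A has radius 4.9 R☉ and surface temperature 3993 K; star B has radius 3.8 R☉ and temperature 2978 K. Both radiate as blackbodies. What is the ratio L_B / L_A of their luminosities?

L = 4πR²σT⁴ ∝ R²T⁴, so L_B/L_A = (3.8/4.9)² × (2978/3993)⁴ = 0.601 × 0.309 = 0.186.

L_B/L_A ≈ 0.186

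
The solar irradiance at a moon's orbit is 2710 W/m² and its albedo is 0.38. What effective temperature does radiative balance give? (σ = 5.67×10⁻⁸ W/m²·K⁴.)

T ≈ 293 K

Power absorbed = (1−a)S·πR²; power emitted = 4πR²σT⁴. Equating and cancelling πR²:
T = ((1−a)S / 4σ)^(1/4) = (1680 / (4 × 5.67×10⁻⁸))^(1/4) = (7.41×10^9)^(1/4).
T = 293 K.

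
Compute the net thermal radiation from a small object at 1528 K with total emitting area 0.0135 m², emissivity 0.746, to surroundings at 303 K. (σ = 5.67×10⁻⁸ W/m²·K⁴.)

Q ≈ 3110 W

Q = εσA(T⁴ − T_s⁴). T⁴ − T_s⁴ = (1528)⁴ − (303)⁴ = 5.45×10^12 − 8.43×10^9 = 5.44×10^12 K⁴.
Q = 0.746 × 5.67×10⁻⁸ × 0.0135 × 5.44×10^12 = 3110 W.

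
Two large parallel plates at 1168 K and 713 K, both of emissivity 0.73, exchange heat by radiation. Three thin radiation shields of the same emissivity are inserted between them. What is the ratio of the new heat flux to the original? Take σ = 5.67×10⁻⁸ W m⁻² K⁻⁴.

ratio ≈ 0.250

With N identical shields there are N+1 = 4 gaps in series, each with the same radiative resistance, so the flux falls to 1/(N+1) of its unshielded value.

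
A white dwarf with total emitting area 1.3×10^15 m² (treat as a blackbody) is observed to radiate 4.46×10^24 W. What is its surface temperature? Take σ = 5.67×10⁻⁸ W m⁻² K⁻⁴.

T ≈ 15700 K

From P = σAT⁴, T = (P / σA)^(1/4) = (4.46×10^24 / (5.67×10⁻⁸ × 1.30×10^15))^(1/4).
T = (6.05×10^16)^(1/4) = 15700 K.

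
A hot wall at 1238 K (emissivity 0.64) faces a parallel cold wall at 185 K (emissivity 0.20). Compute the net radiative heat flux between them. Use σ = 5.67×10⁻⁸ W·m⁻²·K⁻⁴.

q ≈ 23900 W/m²

For two large parallel gray plates, q = σ(T₁⁴ − T₂⁴) / (1/ε₁ + 1/ε₂ − 1).
1/ε₁ + 1/ε₂ − 1 = 1/0.64 + 1/0.20 − 1 = 5.562.
T₁⁴ − T₂⁴ = 2.35×10^12 − 1.17×10^9 = 2.35×10^12 K⁴.
q = 5.67×10⁻⁸ × 2.35×10^12 / 5.562 = 23900 W/m².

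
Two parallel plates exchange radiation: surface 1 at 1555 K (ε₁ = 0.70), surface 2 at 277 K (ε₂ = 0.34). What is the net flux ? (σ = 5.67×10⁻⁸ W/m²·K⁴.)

For two large parallel gray plates, q = σ(T₁⁴ − T₂⁴) / (1/ε₁ + 1/ε₂ − 1).
1/ε₁ + 1/ε₂ − 1 = 1/0.70 + 1/0.34 − 1 = 3.370.
T₁⁴ − T₂⁴ = 5.85×10^12 − 5.89×10^9 = 5.84×10^12 K⁴.
q = 5.67×10⁻⁸ × 5.84×10^12 / 3.370 = 98300 W/m².

q ≈ 98300 W/m²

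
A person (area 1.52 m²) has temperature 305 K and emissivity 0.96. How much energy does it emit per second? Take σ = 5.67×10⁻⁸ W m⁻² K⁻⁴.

P ≈ 716 W

P = εσAT⁴ = 0.96 × 5.67×10⁻⁸ × 1.52 × (305)⁴ = 0.96 × 5.67×10⁻⁸ × 1.52 × 8.65×10^9.
P = 716 W.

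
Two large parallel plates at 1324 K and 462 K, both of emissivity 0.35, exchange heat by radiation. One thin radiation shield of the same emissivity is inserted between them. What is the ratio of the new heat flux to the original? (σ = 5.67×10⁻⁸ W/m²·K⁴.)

With N identical shields there are N+1 = 2 gaps in series, each with the same radiative resistance, so the flux falls to 1/(N+1) of its unshielded value.

ratio ≈ 0.500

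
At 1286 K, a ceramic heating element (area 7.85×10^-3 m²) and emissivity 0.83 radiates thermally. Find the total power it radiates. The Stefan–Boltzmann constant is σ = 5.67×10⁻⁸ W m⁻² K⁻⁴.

P ≈ 1010 W

Stefan–Boltzmann: P = εσAT⁴ = 0.83 × 5.67×10⁻⁸ × 7.85×10^-3 × (1286)⁴ = 0.83 × 5.67×10⁻⁸ × 7.85×10^-3 × 2.74×10^12.
P = 1010 W.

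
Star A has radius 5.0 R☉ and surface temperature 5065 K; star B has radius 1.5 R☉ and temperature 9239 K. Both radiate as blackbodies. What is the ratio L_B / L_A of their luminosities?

L = 4πR²σT⁴ ∝ R²T⁴, so L_B/L_A = (1.5/5.0)² × (9239/5065)⁴ = 0.0900 × 11.1 = 0.996.

L_B/L_A ≈ 0.996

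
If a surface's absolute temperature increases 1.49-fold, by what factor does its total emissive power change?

factor ≈ 4.93

P ∝ T⁴, so the power scales as (1.49)⁴ = 4.93.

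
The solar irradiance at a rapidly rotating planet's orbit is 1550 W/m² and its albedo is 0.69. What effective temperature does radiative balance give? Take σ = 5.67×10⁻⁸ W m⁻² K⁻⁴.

T ≈ 215 K

Power absorbed = (1−a)S·πR²; power emitted = 4πR²σT⁴. Equating and cancelling πR²:
T = ((1−a)S / 4σ)^(1/4) = (481 / (4 × 5.67×10⁻⁸))^(1/4) = (2.12×10^9)^(1/4).
T = 215 K.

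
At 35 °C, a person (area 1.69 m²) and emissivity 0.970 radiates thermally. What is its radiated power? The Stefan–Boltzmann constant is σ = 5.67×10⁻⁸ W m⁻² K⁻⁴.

P ≈ 836 W

35 °C = 308 K.
P = εσAT⁴ = 0.970 × 5.67×10⁻⁸ × 1.69 × (308)⁴ = 0.970 × 5.67×10⁻⁸ × 1.69 × 9.00×10^9.
P = 836 W.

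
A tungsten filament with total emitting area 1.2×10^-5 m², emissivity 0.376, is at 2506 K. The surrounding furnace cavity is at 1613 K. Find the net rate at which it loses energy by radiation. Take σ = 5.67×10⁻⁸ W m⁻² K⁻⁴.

Q ≈ 8.36 W

Q = εσA(T⁴ − T_s⁴). T⁴ − T_s⁴ = (2506)⁴ − (1613)⁴ = 3.94×10^13 − 6.77×10^12 = 3.27×10^13 K⁴.
Q = 0.376 × 5.67×10⁻⁸ × 1.20×10^-5 × 3.27×10^13 = 8.36 W.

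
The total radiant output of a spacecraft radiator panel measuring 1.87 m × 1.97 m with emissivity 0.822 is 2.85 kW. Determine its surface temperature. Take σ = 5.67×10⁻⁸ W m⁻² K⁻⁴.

T ≈ 359 K

A = 1.87 × 1.97 = 3.68 m².
From P = εσAT⁴, T = (P / εσA)^(1/4) = (2850 / (0.822 × 5.67×10⁻⁸ × 3.68))^(1/4).
T = (1.66×10^10)^(1/4) = 359 K.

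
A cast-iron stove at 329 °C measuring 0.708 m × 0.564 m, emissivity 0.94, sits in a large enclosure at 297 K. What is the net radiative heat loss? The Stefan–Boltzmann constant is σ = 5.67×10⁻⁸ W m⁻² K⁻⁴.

Q ≈ 2630 W

A = 0.708 × 0.564 = 0.399 m².
Convert: 329 °C = 602 K.
Q = εσA(T⁴ − T_s⁴). T⁴ − T_s⁴ = (602)⁴ − (297)⁴ = 1.31×10^11 − 7.78×10^9 = 1.24×10^11 K⁴.
Q = 0.94 × 5.67×10⁻⁸ × 0.399 × 1.24×10^11 = 2630 W.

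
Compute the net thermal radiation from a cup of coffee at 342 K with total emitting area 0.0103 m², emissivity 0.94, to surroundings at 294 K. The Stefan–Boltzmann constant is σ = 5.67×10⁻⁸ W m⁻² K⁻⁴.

Q ≈ 3.41 W

Q = εσA(T⁴ − T_s⁴). T⁴ − T_s⁴ = (342)⁴ − (294)⁴ = 1.37×10^10 − 7.47×10^9 = 6.21×10^9 K⁴.
Q = 0.94 × 5.67×10⁻⁸ × 0.0103 × 6.21×10^9 = 3.41 W.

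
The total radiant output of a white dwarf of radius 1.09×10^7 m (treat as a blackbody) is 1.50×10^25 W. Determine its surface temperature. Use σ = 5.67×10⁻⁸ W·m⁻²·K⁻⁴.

T ≈ 20500 K

A = 4πr² = 4π × (1.09×10^7)² = 1.49×10^15 m².
From P = σAT⁴, T = (P / σA)^(1/4) = (1.50×10^25 / (5.67×10⁻⁸ × 1.49×10^15))^(1/4).
T = (1.77×10^17)^(1/4) = 20500 K.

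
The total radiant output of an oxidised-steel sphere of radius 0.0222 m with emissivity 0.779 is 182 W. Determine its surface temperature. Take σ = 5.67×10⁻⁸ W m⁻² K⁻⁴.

A = 4πr² = 4π × (0.0222)² = 6.19×10^-3 m².
From P = εσAT⁴, T = (P / εσA)^(1/4) = (182 / (0.779 × 5.67×10⁻⁸ × 6.19×10^-3))^(1/4).
T = (6.65×10^11)^(1/4) = 903 K.

T ≈ 903 K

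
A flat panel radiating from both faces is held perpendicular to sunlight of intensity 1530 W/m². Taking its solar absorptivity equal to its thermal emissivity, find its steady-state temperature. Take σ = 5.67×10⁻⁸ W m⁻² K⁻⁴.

Absorbed flux αS = emitted flux 2εσT⁴ per unit area; with α = ε this gives T = (S/2σ)^(1/4).
T = (1530 / (2 × 5.67×10⁻⁸))^(1/4) = (1.35×10^10)^(1/4).
T = 341 K.

T ≈ 341 K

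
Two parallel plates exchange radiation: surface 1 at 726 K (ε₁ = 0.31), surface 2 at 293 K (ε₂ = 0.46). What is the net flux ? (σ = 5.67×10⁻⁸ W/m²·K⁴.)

For two large parallel gray plates, q = σ(T₁⁴ − T₂⁴) / (1/ε₁ + 1/ε₂ − 1).
1/ε₁ + 1/ε₂ − 1 = 1/0.31 + 1/0.46 − 1 = 4.400.
T₁⁴ − T₂⁴ = 2.78×10^11 − 7.37×10^9 = 2.70×10^11 K⁴.
q = 5.67×10⁻⁸ × 2.70×10^11 / 4.400 = 3490 W/m².

q ≈ 3490 W/m²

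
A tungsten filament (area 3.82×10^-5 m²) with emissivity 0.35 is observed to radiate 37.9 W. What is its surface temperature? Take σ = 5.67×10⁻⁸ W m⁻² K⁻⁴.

T ≈ 2660 K

From P = εσAT⁴, T = (P / εσA)^(1/4) = (37.9 / (0.35 × 5.67×10⁻⁸ × 3.82×10^-5))^(1/4).
T = (5.00×10^13)^(1/4) = 2660 K.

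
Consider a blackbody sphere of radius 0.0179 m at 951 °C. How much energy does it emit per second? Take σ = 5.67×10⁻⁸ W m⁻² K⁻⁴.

A = 4πr² = 4π × (0.0179)² = 4.03×10^-3 m².
951 °C = 1224 K.
P = σAT⁴ = 5.67×10⁻⁸ × 4.03×10^-3 × (1224)⁴ = 5.67×10⁻⁸ × 4.03×10^-3 × 2.24×10^12.
P = 512 W.

P ≈ 512 W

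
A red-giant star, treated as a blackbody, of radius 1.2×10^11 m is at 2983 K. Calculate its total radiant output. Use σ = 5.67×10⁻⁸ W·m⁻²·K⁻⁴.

A = 4πr² = 4π × (1.2×10^11)² = 1.81×10^23 m².
P = σAT⁴ = 5.67×10⁻⁸ × 1.81×10^23 × (2983)⁴ = 5.67×10⁻⁸ × 1.81×10^23 × 7.92×10^13.
P = 8.12×10^29 W.

P ≈ 8.12×10^29 W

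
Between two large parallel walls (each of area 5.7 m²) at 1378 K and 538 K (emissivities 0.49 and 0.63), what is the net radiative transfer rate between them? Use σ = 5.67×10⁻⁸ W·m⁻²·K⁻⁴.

For two large parallel gray plates, q = σ(T₁⁴ − T₂⁴) / (1/ε₁ + 1/ε₂ − 1).
1/ε₁ + 1/ε₂ − 1 = 1/0.49 + 1/0.63 − 1 = 2.628.
T₁⁴ − T₂⁴ = 3.61×10^12 − 8.38×10^10 = 3.52×10^12 K⁴.
q = 5.67×10⁻⁸ × 3.52×10^12 / 2.628 = 76000 W/m².
Q = q·A = 76000 × 5.7 = 4.33×10^5 W.

Q ≈ 4.33×10^5 W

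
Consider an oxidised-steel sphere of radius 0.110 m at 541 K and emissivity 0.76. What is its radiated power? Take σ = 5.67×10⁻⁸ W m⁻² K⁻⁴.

P ≈ 561 W

A = 4πr² = 4π × (0.110)² = 0.152 m².
P = εσAT⁴ = 0.76 × 5.67×10⁻⁸ × 0.152 × (541)⁴ = 0.76 × 5.67×10⁻⁸ × 0.152 × 8.57×10^10.
P = 561 W.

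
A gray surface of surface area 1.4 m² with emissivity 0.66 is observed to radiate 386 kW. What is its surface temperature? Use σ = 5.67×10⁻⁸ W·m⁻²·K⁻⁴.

From P = εσAT⁴, T = (P / εσA)^(1/4) = (3.86×10^5 / (0.66 × 5.67×10⁻⁸ × 1.40))^(1/4).
T = (7.37×10^12)^(1/4) = 1650 K.

T ≈ 1650 K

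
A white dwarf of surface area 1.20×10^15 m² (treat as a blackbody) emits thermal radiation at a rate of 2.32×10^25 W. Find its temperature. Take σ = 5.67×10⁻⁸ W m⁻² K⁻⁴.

From P = σAT⁴, T = (P / σA)^(1/4) = (2.32×10^25 / (5.67×10⁻⁸ × 1.20×10^15))^(1/4).
T = (3.41×10^17)^(1/4) = 24200 K.

T ≈ 24200 K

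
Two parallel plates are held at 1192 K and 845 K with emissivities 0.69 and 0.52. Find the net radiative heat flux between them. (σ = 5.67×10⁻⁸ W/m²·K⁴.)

For two large parallel gray plates, q = σ(T₁⁴ − T₂⁴) / (1/ε₁ + 1/ε₂ − 1).
1/ε₁ + 1/ε₂ − 1 = 1/0.69 + 1/0.52 − 1 = 2.372.
T₁⁴ − T₂⁴ = 2.02×10^12 − 5.10×10^11 = 1.51×10^12 K⁴.
q = 5.67×10⁻⁸ × 1.51×10^12 / 2.372 = 36100 W/m².

q ≈ 36100 W/m²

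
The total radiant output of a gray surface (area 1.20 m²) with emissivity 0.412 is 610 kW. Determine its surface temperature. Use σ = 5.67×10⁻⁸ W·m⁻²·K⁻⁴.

From P = εσAT⁴, T = (P / εσA)^(1/4) = (6.10×10^5 / (0.412 × 5.67×10⁻⁸ × 1.20))^(1/4).
T = (2.18×10^13)^(1/4) = 2160 K.

T ≈ 2160 K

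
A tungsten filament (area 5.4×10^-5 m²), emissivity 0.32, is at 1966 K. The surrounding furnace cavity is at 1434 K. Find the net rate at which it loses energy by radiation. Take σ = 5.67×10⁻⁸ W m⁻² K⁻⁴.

Q ≈ 10.5 W

Q = εσA(T⁴ − T_s⁴). T⁴ − T_s⁴ = (1966)⁴ − (1434)⁴ = 1.49×10^13 − 4.23×10^12 = 1.07×10^13 K⁴.
Q = 0.32 × 5.67×10⁻⁸ × 5.40×10^-5 × 1.07×10^13 = 10.5 W.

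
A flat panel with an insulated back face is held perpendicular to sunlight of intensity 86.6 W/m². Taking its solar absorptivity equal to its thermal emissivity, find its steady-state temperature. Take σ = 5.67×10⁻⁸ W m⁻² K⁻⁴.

T ≈ 198 K

Absorbed flux αS = emitted flux εσT⁴ (one radiating face); with α = ε, T = (S/σ)^(1/4).
T = (86.6 / 5.67×10⁻⁸)^(1/4) = (1.53×10^9)^(1/4).
T = 198 K.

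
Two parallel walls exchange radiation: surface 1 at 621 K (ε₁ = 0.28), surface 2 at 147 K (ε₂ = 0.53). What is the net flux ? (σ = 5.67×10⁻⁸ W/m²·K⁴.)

q ≈ 1890 W/m²

For two large parallel gray plates, q = σ(T₁⁴ − T₂⁴) / (1/ε₁ + 1/ε₂ − 1).
1/ε₁ + 1/ε₂ − 1 = 1/0.28 + 1/0.53 − 1 = 4.458.
T₁⁴ − T₂⁴ = 1.49×10^11 − 4.67×10^8 = 1.48×10^11 K⁴.
q = 5.67×10⁻⁸ × 1.48×10^11 / 4.458 = 1890 W/m².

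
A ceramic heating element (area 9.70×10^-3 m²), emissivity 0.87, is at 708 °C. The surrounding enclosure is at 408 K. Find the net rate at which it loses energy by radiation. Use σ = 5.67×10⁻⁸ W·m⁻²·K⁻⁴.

Q ≈ 430 W

Convert: 708 °C = 981 K.
Q = εσA(T⁴ − T_s⁴). T⁴ − T_s⁴ = (981)⁴ − (408)⁴ = 9.26×10^11 − 2.77×10^10 = 8.98×10^11 K⁴.
Q = 0.87 × 5.67×10⁻⁸ × 9.70×10^-3 × 8.98×10^11 = 430 W.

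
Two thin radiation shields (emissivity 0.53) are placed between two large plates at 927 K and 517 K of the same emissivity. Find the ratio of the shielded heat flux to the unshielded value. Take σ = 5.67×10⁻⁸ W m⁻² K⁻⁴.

With N identical shields there are N+1 = 3 gaps in series, each with the same radiative resistance, so the flux falls to 1/(N+1) of its unshielded value.

ratio ≈ 0.333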